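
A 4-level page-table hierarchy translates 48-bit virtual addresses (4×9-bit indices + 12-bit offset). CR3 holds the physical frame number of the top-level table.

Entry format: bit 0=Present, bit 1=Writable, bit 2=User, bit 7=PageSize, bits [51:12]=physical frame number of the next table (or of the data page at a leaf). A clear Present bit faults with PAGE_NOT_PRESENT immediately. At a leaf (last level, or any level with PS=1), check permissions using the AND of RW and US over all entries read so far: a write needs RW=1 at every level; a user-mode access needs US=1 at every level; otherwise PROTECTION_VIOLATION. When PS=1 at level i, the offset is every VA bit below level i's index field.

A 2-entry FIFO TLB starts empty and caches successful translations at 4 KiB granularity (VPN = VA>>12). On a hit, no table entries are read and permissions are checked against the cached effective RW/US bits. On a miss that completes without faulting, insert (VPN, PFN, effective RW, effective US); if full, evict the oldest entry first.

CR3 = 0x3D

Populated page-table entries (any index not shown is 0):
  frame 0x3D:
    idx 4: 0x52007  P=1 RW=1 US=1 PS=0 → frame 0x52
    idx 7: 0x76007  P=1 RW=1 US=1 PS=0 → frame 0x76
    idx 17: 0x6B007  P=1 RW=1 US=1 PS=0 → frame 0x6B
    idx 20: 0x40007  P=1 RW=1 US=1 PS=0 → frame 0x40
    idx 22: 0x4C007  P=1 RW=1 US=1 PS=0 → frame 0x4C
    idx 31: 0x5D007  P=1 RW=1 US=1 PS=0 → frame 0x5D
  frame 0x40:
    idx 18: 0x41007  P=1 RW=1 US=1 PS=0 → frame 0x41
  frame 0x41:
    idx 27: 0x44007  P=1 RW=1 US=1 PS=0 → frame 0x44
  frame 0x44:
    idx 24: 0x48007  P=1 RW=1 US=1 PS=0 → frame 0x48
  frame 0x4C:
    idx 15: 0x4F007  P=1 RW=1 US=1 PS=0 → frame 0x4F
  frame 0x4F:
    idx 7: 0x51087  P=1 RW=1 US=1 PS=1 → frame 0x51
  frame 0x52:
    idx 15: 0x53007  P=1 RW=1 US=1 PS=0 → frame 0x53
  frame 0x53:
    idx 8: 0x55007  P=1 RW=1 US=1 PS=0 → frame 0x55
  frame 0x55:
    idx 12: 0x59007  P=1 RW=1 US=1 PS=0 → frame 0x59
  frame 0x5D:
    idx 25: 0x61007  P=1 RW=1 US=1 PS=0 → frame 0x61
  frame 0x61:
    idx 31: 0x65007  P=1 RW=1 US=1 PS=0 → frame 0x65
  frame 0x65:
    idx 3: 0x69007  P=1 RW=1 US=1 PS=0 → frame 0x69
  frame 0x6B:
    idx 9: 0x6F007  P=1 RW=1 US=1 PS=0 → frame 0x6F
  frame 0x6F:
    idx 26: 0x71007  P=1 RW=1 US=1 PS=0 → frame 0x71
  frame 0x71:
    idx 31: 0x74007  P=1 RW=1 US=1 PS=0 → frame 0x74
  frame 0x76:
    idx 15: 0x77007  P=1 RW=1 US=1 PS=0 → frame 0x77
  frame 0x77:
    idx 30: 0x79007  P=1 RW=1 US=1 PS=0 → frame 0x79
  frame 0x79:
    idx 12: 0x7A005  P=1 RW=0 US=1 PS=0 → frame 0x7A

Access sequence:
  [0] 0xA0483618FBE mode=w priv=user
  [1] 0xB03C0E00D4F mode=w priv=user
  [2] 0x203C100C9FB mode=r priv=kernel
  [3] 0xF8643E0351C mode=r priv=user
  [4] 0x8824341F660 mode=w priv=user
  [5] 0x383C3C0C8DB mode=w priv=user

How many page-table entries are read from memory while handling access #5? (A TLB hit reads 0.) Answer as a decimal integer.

Per-access translation:
#0 VA=0xA0483618FBE (w,user):
  L0: frame=0x3D idx=20 entry=0x40007 [P=1 RW=1 US=1 PS=0]
  L1: frame=0x40 idx=18 entry=0x41007 [P=1 RW=1 US=1 PS=0]
  L2: frame=0x41 idx=27 entry=0x44007 [P=1 RW=1 US=1 PS=0]
  L3: frame=0x44 idx=24 entry=0x48007 [P=1 RW=1 US=1 PS=0]
  ✓ 0x48FBE  — 4 lookups
#1 VA=0xB03C0E00D4F (w,user):
  L0: frame=0x3D idx=22 entry=0x4C007 [P=1 RW=1 US=1 PS=0]
  L1: frame=0x4C idx=15 entry=0x4F007 [P=1 RW=1 US=1 PS=0]
  L2: frame=0x4F idx=7 entry=0x51087 [P=1 RW=1 US=1 PS=1]
  ✓ 0x51D4F (huge @L2)  — 3 lookups
#2 VA=0x203C100C9FB (r,kernel):
  L0: frame=0x3D idx=4 entry=0x52007 [P=1 RW=1 US=1 PS=0]
  L1: frame=0x52 idx=15 entry=0x53007 [P=1 RW=1 US=1 PS=0]
  L2: frame=0x53 idx=8 entry=0x55007 [P=1 RW=1 US=1 PS=0]
  L3: frame=0x55 idx=12 entry=0x59007 [P=1 RW=1 US=1 PS=0]
  ✓ 0x599FB  — 4 lookups
#3 VA=0xF8643E0351C (r,user):
  L0: frame=0x3D idx=31 entry=0x5D007 [P=1 RW=1 US=1 PS=0]
  L1: frame=0x5D idx=25 entry=0x61007 [P=1 RW=1 US=1 PS=0]
  L2: frame=0x61 idx=31 entry=0x65007 [P=1 RW=1 US=1 PS=0]
  L3: frame=0x65 idx=3 entry=0x69007 [P=1 RW=1 US=1 PS=0]
  ✓ 0x6951C  — 4 lookups
#4 VA=0x8824341F660 (w,user):
  L0: frame=0x3D idx=17 entry=0x6B007 [P=1 RW=1 US=1 PS=0]
  L1: frame=0x6B idx=9 entry=0x6F007 [P=1 RW=1 US=1 PS=0]
  L2: frame=0x6F idx=26 entry=0x71007 [P=1 RW=1 US=1 PS=0]
  L3: frame=0x71 idx=31 entry=0x74007 [P=1 RW=1 US=1 PS=0]
  ✓ 0x74660  — 4 lookups
#5 VA=0x383C3C0C8DB (w,user):
  L0: frame=0x3D idx=7 entry=0x76007 [P=1 RW=1 US=1 PS=0]
  L1: frame=0x76 idx=15 entry=0x77007 [P=1 RW=1 US=1 PS=0]
  L2: frame=0x77 idx=30 entry=0x79007 [P=1 RW=1 US=1 PS=0]
  L3: frame=0x79 idx=12 entry=0x7A005 [P=1 RW=0 US=1 PS=0]
  → PROTECTION_VIOLATION  (4 entries read)

Entries read for #5: 4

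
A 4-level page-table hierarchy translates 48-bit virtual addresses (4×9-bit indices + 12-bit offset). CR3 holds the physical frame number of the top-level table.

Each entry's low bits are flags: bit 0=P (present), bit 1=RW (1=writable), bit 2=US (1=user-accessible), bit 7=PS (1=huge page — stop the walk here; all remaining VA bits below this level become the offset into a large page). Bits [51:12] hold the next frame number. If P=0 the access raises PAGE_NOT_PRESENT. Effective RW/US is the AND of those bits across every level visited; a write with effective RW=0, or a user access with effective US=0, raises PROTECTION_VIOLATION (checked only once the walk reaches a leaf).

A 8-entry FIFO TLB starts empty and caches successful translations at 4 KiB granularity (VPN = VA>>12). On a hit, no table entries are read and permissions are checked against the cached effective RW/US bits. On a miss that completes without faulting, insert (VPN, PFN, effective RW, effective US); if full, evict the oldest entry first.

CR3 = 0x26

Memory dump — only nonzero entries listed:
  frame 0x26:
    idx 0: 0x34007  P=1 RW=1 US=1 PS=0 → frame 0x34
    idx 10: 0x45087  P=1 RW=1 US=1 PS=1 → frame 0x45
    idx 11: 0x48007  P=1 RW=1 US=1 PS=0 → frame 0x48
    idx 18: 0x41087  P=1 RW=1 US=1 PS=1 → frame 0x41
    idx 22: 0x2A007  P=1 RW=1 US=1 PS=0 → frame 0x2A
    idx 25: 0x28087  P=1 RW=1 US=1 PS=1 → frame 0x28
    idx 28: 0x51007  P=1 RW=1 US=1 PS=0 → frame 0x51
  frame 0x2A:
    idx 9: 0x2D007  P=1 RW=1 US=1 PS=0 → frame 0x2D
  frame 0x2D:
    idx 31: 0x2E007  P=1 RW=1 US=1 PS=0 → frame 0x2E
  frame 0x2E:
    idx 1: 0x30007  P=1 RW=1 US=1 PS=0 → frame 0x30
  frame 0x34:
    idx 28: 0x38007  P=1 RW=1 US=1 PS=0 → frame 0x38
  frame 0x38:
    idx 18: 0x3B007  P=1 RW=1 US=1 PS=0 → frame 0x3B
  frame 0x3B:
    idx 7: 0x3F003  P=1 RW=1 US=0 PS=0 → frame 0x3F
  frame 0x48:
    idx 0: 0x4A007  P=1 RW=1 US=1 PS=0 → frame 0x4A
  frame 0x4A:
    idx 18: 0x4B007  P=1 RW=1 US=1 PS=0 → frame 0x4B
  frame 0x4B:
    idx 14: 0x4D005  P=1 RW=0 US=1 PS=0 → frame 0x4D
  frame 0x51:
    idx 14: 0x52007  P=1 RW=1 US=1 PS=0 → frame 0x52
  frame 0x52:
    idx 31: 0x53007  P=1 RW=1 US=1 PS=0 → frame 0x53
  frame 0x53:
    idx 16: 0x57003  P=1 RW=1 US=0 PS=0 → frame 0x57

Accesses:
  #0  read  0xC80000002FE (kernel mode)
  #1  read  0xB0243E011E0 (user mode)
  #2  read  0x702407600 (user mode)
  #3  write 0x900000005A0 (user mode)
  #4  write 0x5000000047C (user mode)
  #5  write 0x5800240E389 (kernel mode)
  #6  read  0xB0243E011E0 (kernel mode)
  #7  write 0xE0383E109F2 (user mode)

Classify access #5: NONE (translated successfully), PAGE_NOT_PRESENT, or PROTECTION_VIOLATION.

Walk each access:
#0 VA=0xC80000002FE (r,kernel):
  L0: frame=0x26 idx=25 entry=0x28087 [P=1 RW=1 US=1 PS=1]
  ⇒ phys 0x282FE (huge @L0)  [1 reads]
#1 VA=0xB0243E011E0 (r,user):
  L0: frame=0x26 idx=22 entry=0x2A007 [P=1 RW=1 US=1 PS=0]
  L1: frame=0x2A idx=9 entry=0x2D007 [P=1 RW=1 US=1 PS=0]
  L2: frame=0x2D idx=31 entry=0x2E007 [P=1 RW=1 US=1 PS=0]
  L3: frame=0x2E idx=1 entry=0x30007 [P=1 RW=1 US=1 PS=0]
  ⇒ phys 0x301E0  [4 reads]
#2 VA=0x702407600 (r,user):
  L0: frame=0x26 idx=0 entry=0x34007 [P=1 RW=1 US=1 PS=0]
  L1: frame=0x34 idx=28 entry=0x38007 [P=1 RW=1 US=1 PS=0]
  L2: frame=0x38 idx=18 entry=0x3B007 [P=1 RW=1 US=1 PS=0]
  L3: frame=0x3B idx=7 entry=0x3F003 [P=1 RW=1 US=0 PS=0]
  ⇒ fault: PROTECTION_VIOLATION  — 4 lookups
#3 VA=0x900000005A0 (w,user):
  L0: frame=0x26 idx=18 entry=0x41087 [P=1 RW=1 US=1 PS=1]
  ⇒ phys 0x415A0 (huge @L0)  [1 reads]
#4 VA=0x5000000047C (w,user):
  L0: frame=0x26 idx=10 entry=0x45087 [P=1 RW=1 US=1 PS=1]
  ⇒ phys 0x4547C (huge @L0)  [1 reads]
#5 VA=0x5800240E389 (w,kernel):
  L0: frame=0x26 idx=11 entry=0x48007 [P=1 RW=1 US=1 PS=0]
  L1: frame=0x48 idx=0 entry=0x4A007 [P=1 RW=1 US=1 PS=0]
  L2: frame=0x4A idx=18 entry=0x4B007 [P=1 RW=1 US=1 PS=0]
  L3: frame=0x4B idx=14 entry=0x4D005 [P=1 RW=0 US=1 PS=0]
  ⇒ fault: PROTECTION_VIOLATION  — 4 lookups
#6 VA=0xB0243E011E0 (r,kernel):
  TLB hit vpn=0xB0243E01 → PA=0x301E0
#7 VA=0xE0383E109F2 (w,user):
  L0: frame=0x26 idx=28 entry=0x51007 [P=1 RW=1 US=1 PS=0]
  L1: frame=0x51 idx=14 entry=0x52007 [P=1 RW=1 US=1 PS=0]
  L2: frame=0x52 idx=31 entry=0x53007 [P=1 RW=1 US=1 PS=0]
  L3: frame=0x53 idx=16 entry=0x57003 [P=1 RW=1 US=0 PS=0]
  ⇒ fault: PROTECTION_VIOLATION  — 4 lookups

Access #5 fault: PROTECTION_VIOLATION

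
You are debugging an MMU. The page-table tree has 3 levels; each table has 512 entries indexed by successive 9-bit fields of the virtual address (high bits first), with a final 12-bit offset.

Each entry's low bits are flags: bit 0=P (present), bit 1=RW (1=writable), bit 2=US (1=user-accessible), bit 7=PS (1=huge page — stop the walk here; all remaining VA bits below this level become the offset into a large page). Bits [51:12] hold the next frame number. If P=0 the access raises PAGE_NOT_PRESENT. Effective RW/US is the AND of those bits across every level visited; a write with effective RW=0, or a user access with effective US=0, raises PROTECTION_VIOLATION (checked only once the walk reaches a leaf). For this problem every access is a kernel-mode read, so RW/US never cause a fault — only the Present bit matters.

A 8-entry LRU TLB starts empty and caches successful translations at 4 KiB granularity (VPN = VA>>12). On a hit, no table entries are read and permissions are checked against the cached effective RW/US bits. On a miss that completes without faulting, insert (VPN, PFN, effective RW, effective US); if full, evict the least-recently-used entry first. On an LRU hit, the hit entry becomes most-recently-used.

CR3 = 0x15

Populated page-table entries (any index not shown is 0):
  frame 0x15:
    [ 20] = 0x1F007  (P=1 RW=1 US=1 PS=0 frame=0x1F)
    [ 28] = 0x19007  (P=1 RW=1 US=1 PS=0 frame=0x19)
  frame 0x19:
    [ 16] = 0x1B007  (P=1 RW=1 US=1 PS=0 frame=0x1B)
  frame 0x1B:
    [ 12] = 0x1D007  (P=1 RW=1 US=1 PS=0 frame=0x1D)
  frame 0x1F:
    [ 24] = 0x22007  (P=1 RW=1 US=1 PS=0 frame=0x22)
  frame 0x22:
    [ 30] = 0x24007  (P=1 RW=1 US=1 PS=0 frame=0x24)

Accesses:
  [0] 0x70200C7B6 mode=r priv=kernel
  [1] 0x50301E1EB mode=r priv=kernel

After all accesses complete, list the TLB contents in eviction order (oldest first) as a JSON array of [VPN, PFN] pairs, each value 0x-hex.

Walk each access:
#0 VA=0x70200C7B6 (r,kernel):
  [0] read 0x15 idx=28: raw=0x19007 flags P=1 W=1 U=1 S=0
  [1] read 0x19 idx=16: raw=0x1B007 flags P=1 W=1 U=1 S=0
  [2] read 0x1B idx=12: raw=0x1D007 flags P=1 W=1 U=1 S=0
  ⇒ phys 0x1D7B6  [3 reads]
#1 VA=0x50301E1EB (r,kernel):
  [0] read 0x15 idx=20: raw=0x1F007 flags P=1 W=1 U=1 S=0
  [1] read 0x1F idx=24: raw=0x22007 flags P=1 W=1 U=1 S=0
  [2] read 0x22 idx=30: raw=0x24007 flags P=1 W=1 U=1 S=0
  ⇒ phys 0x241EB  [3 reads]

TLB: [["0x70200C", "0x1D"], ["0x50301E", "0x24"]]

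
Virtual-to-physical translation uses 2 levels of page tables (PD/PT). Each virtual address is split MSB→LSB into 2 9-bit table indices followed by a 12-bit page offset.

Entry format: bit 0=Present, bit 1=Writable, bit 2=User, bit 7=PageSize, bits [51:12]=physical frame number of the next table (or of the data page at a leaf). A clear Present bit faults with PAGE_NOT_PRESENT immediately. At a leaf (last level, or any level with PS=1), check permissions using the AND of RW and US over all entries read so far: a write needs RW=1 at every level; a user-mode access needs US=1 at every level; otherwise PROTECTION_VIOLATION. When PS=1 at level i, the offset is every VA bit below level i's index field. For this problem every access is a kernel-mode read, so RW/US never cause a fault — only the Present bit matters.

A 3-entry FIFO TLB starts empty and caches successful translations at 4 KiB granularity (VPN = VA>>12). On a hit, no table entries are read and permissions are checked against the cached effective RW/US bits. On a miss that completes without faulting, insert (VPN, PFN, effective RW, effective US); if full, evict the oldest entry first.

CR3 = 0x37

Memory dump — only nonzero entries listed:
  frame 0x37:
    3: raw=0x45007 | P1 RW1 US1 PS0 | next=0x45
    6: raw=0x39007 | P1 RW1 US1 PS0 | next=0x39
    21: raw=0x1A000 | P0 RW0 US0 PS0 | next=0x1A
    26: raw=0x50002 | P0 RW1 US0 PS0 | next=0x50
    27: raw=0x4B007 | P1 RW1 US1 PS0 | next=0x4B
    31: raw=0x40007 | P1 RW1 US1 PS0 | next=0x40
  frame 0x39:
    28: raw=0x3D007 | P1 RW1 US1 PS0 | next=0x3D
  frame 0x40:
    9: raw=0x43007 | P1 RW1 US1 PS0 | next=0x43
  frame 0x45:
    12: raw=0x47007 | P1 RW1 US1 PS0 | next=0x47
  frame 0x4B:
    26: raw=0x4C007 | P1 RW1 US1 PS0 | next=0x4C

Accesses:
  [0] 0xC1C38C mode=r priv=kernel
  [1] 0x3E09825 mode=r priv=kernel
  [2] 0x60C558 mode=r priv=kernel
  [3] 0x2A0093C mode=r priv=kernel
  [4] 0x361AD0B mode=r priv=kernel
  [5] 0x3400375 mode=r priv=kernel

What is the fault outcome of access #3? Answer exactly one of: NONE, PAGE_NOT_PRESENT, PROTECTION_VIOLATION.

Per-access translation:
#0 VA=0xC1C38C (r,kernel):
  lvl0: tbl 0x37, slot 6 ⇒ 0x39007 (P1/RW1/US1/PS0)
  lvl1: tbl 0x39, slot 28 ⇒ 0x3D007 (P1/RW1/US1/PS0)
  → PA=0x3D38C  (2 entries read)
#1 VA=0x3E09825 (r,kernel):
  lvl0: tbl 0x37, slot 31 ⇒ 0x40007 (P1/RW1/US1/PS0)
  lvl1: tbl 0x40, slot 9 ⇒ 0x43007 (P1/RW1/US1/PS0)
  → PA=0x43825  (2 entries read)
#2 VA=0x60C558 (r,kernel):
  lvl0: tbl 0x37, slot 3 ⇒ 0x45007 (P1/RW1/US1/PS0)
  lvl1: tbl 0x45, slot 12 ⇒ 0x47007 (P1/RW1/US1/PS0)
  → PA=0x47558  (2 entries read)
#3 VA=0x2A0093C (r,kernel):
  lvl0: tbl 0x37, slot 21 ⇒ 0x1A000 (P0/RW0/US0/PS0)
  ✗ PAGE_NOT_PRESENT  [1 reads]
#4 VA=0x361AD0B (r,kernel):
  lvl0: tbl 0x37, slot 27 ⇒ 0x4B007 (P1/RW1/US1/PS0)
  lvl1: tbl 0x4B, slot 26 ⇒ 0x4C007 (P1/RW1/US1/PS0)
  → PA=0x4CD0B  (2 entries read)
#5 VA=0x3400375 (r,kernel):
  lvl0: tbl 0x37, slot 26 ⇒ 0x50002 (P0/RW1/US0/PS0)
  ✗ PAGE_NOT_PRESENT  [1 reads]

Access #3 fault: PAGE_NOT_PRESENT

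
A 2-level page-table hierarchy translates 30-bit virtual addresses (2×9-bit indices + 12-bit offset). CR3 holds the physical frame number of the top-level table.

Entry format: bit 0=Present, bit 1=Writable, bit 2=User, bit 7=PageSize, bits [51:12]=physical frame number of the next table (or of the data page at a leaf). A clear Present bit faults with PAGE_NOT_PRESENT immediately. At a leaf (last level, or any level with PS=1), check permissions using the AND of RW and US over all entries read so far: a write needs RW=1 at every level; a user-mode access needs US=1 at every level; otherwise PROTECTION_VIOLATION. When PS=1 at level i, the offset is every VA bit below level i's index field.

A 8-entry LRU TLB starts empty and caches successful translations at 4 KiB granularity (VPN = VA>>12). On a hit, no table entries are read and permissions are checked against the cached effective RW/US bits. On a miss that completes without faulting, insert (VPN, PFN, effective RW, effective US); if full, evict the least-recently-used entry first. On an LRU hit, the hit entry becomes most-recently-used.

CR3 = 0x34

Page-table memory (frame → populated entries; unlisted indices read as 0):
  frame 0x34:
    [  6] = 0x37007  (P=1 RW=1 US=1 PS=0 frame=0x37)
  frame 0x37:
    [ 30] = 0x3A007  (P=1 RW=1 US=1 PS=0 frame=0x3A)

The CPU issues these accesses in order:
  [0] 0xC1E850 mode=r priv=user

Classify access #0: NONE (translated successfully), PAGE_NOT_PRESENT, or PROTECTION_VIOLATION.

Walk each access:
#0 VA=0xC1E850 (r,user):
  [0] read 0x34 idx=6: raw=0x37007 flags P=1 W=1 U=1 S=0
  [1] read 0x37 idx=30: raw=0x3A007 flags P=1 W=1 U=1 S=0
  ⇒ phys 0x3A850  [2 reads]

Access #0 fault: NONE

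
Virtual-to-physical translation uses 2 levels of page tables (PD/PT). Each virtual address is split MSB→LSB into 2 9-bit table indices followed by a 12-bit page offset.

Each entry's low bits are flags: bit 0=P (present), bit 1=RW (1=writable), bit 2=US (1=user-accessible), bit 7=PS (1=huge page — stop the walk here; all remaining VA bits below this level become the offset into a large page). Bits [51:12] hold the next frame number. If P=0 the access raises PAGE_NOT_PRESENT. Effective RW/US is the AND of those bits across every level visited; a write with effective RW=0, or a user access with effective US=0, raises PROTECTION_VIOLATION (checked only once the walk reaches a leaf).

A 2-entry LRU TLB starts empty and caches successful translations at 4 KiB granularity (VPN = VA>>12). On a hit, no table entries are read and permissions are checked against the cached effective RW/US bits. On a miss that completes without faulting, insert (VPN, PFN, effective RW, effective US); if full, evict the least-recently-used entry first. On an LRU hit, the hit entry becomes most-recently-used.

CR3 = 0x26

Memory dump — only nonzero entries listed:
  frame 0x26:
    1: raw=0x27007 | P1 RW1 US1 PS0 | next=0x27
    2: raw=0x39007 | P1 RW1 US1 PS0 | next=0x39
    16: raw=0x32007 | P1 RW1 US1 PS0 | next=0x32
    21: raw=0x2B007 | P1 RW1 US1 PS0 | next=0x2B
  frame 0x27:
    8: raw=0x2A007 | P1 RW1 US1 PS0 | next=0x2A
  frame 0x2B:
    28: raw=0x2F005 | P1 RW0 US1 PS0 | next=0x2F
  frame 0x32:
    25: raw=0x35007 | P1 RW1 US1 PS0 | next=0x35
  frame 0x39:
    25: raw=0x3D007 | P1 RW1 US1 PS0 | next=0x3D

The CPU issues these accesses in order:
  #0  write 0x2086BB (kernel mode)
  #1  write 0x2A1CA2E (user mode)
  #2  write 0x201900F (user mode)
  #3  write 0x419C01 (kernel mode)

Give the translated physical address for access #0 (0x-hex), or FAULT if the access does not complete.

Walk each access:
#0 VA=0x2086BB (w,kernel):
  [0] read 0x26 idx=1: raw=0x27007 flags P=1 W=1 U=1 S=0
  [1] read 0x27 idx=8: raw=0x2A007 flags P=1 W=1 U=1 S=0
  ✓ 0x2A6BB  — 2 lookups
#1 VA=0x2A1CA2E (w,user):
  [0] read 0x26 idx=21: raw=0x2B007 flags P=1 W=1 U=1 S=0
  [1] read 0x2B idx=28: raw=0x2F005 flags P=1 W=0 U=1 S=0
  ✗ PROTECTION_VIOLATION  [2 reads]
#2 VA=0x201900F (w,user):
  [0] read 0x26 idx=16: raw=0x32007 flags P=1 W=1 U=1 S=0
  [1] read 0x32 idx=25: raw=0x35007 flags P=1 W=1 U=1 S=0
  ✓ 0x3500F  — 2 lookups
#3 VA=0x419C01 (w,kernel):
  [0] read 0x26 idx=2: raw=0x39007 flags P=1 W=1 U=1 S=0
  [1] read 0x39 idx=25: raw=0x3D007 flags P=1 W=1 U=1 S=0
  ✓ 0x3DC01  — 2 lookups

Access #0 PA: 0x2A6BB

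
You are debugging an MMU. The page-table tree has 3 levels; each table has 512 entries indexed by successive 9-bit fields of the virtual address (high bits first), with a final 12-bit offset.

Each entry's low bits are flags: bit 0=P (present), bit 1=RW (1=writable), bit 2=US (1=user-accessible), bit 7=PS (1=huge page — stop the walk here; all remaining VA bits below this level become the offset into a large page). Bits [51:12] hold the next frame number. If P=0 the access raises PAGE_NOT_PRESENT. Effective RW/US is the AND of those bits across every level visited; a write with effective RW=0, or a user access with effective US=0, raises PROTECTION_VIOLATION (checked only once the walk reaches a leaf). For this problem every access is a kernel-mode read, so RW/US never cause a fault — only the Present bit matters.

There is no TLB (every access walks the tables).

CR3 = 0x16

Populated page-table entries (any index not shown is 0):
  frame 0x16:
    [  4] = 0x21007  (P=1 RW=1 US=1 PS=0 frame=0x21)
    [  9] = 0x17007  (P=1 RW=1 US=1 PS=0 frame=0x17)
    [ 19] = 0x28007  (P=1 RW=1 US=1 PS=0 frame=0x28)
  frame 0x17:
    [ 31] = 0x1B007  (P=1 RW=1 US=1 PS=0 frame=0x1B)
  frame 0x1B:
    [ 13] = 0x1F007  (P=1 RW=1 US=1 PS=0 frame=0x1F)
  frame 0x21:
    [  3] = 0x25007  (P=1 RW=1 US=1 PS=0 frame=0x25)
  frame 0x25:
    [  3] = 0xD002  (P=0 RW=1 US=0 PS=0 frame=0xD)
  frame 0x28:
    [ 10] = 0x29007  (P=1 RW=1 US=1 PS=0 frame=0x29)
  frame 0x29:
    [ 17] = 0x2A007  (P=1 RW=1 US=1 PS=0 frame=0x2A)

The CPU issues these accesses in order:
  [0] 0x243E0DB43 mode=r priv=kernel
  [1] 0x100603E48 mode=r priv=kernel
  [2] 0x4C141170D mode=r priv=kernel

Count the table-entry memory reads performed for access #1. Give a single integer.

Per-access translation:
#0 VA=0x243E0DB43 (r,kernel):
  lvl0: tbl 0x16, slot 9 ⇒ 0x17007 (P1/RW1/US1/PS0)
  lvl1: tbl 0x17, slot 31 ⇒ 0x1B007 (P1/RW1/US1/PS0)
  lvl2: tbl 0x1B, slot 13 ⇒ 0x1F007 (P1/RW1/US1/PS0)
  ⇒ phys 0x1FB43  [3 reads]
#1 VA=0x100603E48 (r,kernel):
  lvl0: tbl 0x16, slot 4 ⇒ 0x21007 (P1/RW1/US1/PS0)
  lvl1: tbl 0x21, slot 3 ⇒ 0x25007 (P1/RW1/US1/PS0)
  lvl2: tbl 0x25, slot 3 ⇒ 0xD002 (P0/RW1/US0/PS0)
  → PAGE_NOT_PRESENT  (3 entries read)
#2 VA=0x4C141170D (r,kernel):
  lvl0: tbl 0x16, slot 19 ⇒ 0x28007 (P1/RW1/US1/PS0)
  lvl1: tbl 0x28, slot 10 ⇒ 0x29007 (P1/RW1/US1/PS0)
  lvl2: tbl 0x29, slot 17 ⇒ 0x2A007 (P1/RW1/US1/PS0)
  ⇒ phys 0x2A70D  [3 reads]

Entries read for #1: 3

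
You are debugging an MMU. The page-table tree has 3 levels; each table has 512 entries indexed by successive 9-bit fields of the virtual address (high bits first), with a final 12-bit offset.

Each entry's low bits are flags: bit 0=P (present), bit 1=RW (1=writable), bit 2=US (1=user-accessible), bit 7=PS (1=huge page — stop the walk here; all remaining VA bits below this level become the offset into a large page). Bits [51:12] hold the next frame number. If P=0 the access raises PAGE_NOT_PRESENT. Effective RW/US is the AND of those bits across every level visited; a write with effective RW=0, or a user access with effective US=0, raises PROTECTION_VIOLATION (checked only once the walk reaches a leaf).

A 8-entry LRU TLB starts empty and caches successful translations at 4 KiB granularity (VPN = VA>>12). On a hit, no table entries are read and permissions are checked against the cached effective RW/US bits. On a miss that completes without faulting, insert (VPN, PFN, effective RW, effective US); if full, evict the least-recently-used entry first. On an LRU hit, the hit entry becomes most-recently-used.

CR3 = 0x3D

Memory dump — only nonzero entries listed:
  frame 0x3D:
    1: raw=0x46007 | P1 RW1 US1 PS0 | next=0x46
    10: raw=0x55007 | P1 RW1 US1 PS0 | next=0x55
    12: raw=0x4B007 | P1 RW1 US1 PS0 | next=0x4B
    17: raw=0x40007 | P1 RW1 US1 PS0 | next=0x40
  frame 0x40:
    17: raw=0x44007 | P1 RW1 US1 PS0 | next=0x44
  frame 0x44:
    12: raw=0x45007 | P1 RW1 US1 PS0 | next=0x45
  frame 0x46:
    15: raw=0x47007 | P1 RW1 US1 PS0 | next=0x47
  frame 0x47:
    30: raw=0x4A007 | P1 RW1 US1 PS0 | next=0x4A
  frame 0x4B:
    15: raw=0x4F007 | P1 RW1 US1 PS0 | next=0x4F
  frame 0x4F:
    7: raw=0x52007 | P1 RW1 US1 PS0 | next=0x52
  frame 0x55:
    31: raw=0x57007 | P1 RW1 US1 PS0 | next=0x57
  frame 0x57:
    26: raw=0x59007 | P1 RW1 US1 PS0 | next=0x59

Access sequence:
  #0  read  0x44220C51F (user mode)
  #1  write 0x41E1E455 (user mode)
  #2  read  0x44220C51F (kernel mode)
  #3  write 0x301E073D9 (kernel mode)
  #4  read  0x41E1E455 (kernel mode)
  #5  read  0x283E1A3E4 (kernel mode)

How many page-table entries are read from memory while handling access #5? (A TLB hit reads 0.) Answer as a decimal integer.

Walk each access:
#0 VA=0x44220C51F (r,user):
  [0] read 0x3D idx=17: raw=0x40007 flags P=1 W=1 U=1 S=0
  [1] read 0x40 idx=17: raw=0x44007 flags P=1 W=1 U=1 S=0
  [2] read 0x44 idx=12: raw=0x45007 flags P=1 W=1 U=1 S=0
  → PA=0x4551F  (3 entries read)
#1 VA=0x41E1E455 (w,user):
  [0] read 0x3D idx=1: raw=0x46007 flags P=1 W=1 U=1 S=0
  [1] read 0x46 idx=15: raw=0x47007 flags P=1 W=1 U=1 S=0
  [2] read 0x47 idx=30: raw=0x4A007 flags P=1 W=1 U=1 S=0
  → PA=0x4A455  (3 entries read)
#2 VA=0x44220C51F (r,kernel):
  TLB hit vpn=0x44220C → PA=0x4551F
#3 VA=0x301E073D9 (w,kernel):
  [0] read 0x3D idx=12: raw=0x4B007 flags P=1 W=1 U=1 S=0
  [1] read 0x4B idx=15: raw=0x4F007 flags P=1 W=1 U=1 S=0
  [2] read 0x4F idx=7: raw=0x52007 flags P=1 W=1 U=1 S=0
  → PA=0x523D9  (3 entries read)
#4 VA=0x41E1E455 (r,kernel):
  TLB hit vpn=0x41E1E → PA=0x4A455
#5 VA=0x283E1A3E4 (r,kernel):
  [0] read 0x3D idx=10: raw=0x55007 flags P=1 W=1 U=1 S=0
  [1] read 0x55 idx=31: raw=0x57007 flags P=1 W=1 U=1 S=0
  [2] read 0x57 idx=26: raw=0x59007 flags P=1 W=1 U=1 S=0
  → PA=0x593E4  (3 entries read)

Entries read for #5: 3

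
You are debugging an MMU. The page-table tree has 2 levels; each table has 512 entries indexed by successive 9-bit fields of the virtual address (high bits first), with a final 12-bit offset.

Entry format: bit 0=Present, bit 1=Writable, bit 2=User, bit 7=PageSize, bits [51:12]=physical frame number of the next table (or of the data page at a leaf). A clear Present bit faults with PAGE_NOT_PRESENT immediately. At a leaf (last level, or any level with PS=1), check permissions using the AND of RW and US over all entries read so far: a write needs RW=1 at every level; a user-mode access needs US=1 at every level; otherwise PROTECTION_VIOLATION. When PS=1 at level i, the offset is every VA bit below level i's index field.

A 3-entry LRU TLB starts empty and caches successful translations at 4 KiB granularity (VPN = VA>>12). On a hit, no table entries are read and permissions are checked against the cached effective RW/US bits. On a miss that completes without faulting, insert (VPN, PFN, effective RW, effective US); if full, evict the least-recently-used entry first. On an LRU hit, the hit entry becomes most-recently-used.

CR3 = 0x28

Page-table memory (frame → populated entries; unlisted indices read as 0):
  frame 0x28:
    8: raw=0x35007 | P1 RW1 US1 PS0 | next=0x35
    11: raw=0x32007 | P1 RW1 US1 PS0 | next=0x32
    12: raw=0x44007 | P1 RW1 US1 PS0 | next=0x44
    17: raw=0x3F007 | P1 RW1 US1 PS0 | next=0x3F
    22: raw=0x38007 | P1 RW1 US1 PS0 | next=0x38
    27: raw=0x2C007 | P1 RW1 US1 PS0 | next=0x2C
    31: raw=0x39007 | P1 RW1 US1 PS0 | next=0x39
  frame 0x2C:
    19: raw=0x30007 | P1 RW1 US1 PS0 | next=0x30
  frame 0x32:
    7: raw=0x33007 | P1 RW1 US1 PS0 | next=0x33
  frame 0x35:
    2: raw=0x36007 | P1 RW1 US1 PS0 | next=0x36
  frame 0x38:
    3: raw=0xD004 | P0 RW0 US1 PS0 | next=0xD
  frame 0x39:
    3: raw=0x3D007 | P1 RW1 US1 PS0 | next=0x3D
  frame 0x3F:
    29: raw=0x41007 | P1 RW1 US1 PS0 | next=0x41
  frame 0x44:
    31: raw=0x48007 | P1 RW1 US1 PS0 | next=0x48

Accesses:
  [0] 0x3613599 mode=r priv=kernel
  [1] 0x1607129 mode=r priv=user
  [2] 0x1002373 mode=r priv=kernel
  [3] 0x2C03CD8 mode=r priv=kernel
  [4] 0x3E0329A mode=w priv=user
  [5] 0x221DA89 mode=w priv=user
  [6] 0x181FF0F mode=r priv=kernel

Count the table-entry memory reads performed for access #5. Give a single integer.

Per-access translation:
#0 VA=0x3613599 (r,kernel):
  [0] read 0x28 idx=27: raw=0x2C007 flags P=1 W=1 U=1 S=0
  [1] read 0x2C idx=19: raw=0x30007 flags P=1 W=1 U=1 S=0
  ⇒ phys 0x30599  [2 reads]
#1 VA=0x1607129 (r,user):
  [0] read 0x28 idx=11: raw=0x32007 flags P=1 W=1 U=1 S=0
  [1] read 0x32 idx=7: raw=0x33007 flags P=1 W=1 U=1 S=0
  ⇒ phys 0x33129  [2 reads]
#2 VA=0x1002373 (r,kernel):
  [0] read 0x28 idx=8: raw=0x35007 flags P=1 W=1 U=1 S=0
  [1] read 0x35 idx=2: raw=0x36007 flags P=1 W=1 U=1 S=0
  ⇒ phys 0x36373  [2 reads]
#3 VA=0x2C03CD8 (r,kernel):
  [0] read 0x28 idx=22: raw=0x38007 flags P=1 W=1 U=1 S=0
  [1] read 0x38 idx=3: raw=0xD004 flags P=0 W=0 U=1 S=0
  → PAGE_NOT_PRESENT  (2 entries read)
#4 VA=0x3E0329A (w,user):
  [0] read 0x28 idx=31: raw=0x39007 flags P=1 W=1 U=1 S=0
  [1] read 0x39 idx=3: raw=0x3D007 flags P=1 W=1 U=1 S=0
  ⇒ phys 0x3D29A  [2 reads]
#5 VA=0x221DA89 (w,user):
  [0] read 0x28 idx=17: raw=0x3F007 flags P=1 W=1 U=1 S=0
  [1] read 0x3F idx=29: raw=0x41007 flags P=1 W=1 U=1 S=0
  ⇒ phys 0x41A89  [2 reads]
#6 VA=0x181FF0F (r,kernel):
  [0] read 0x28 idx=12: raw=0x44007 flags P=1 W=1 U=1 S=0
  [1] read 0x44 idx=31: raw=0x48007 flags P=1 W=1 U=1 S=0
  ⇒ phys 0x48F0F  [2 reads]

Entries read for #5: 2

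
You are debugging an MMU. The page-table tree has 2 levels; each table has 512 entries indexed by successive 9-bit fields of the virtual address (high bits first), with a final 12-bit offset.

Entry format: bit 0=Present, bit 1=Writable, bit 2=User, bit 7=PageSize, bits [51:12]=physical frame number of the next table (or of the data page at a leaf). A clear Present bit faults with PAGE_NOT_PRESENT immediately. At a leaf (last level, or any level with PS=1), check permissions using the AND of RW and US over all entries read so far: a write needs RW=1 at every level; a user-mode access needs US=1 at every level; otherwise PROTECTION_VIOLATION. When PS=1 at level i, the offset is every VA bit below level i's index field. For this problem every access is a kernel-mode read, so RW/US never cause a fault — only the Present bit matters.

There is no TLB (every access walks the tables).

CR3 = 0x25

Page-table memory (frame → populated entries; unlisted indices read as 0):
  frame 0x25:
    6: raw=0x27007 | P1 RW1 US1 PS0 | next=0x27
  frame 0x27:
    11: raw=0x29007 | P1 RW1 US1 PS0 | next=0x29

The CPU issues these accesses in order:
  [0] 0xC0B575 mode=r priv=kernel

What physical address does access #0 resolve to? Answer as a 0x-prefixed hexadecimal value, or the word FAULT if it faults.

Trace:
#0 VA=0xC0B575 (r,kernel):
  L0 @0x25[6] → 0x27007  P=1,RW=1,US=1,PS=0
  L1 @0x27[11] → 0x29007  P=1,RW=1,US=1,PS=0
  ✓ 0x29575  — 2 lookups

Access #0 PA: 0x29575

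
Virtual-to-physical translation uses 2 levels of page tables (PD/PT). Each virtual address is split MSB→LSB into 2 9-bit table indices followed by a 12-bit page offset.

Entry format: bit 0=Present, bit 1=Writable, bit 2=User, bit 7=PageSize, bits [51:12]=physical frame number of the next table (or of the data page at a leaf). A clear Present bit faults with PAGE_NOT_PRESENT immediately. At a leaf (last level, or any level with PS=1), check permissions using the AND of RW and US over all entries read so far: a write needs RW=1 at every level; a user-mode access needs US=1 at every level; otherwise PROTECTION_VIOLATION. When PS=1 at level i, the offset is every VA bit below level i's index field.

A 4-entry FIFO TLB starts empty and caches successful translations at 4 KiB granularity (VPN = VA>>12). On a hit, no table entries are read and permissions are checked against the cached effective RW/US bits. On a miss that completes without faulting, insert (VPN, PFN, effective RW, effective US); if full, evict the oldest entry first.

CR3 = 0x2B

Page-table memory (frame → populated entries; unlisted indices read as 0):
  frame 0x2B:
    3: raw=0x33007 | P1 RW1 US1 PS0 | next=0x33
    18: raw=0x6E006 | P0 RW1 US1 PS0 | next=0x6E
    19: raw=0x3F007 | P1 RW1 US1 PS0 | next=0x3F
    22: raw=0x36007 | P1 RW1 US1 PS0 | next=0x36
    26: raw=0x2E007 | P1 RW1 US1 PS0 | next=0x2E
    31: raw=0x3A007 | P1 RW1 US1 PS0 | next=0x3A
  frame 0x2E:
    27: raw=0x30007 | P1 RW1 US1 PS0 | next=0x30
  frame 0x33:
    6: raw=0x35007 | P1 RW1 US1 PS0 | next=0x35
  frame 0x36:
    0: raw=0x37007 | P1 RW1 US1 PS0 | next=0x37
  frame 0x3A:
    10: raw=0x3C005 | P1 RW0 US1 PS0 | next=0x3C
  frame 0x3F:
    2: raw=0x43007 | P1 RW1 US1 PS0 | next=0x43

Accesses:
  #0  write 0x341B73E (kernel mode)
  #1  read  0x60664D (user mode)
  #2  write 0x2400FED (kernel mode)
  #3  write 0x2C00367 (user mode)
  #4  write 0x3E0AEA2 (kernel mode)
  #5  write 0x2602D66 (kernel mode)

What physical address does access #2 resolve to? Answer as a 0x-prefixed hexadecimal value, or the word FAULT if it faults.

Per-access translation:
#0 VA=0x341B73E (w,kernel):
  lvl0: tbl 0x2B, slot 26 ⇒ 0x2E007 (P1/RW1/US1/PS0)
  lvl1: tbl 0x2E, slot 27 ⇒ 0x30007 (P1/RW1/US1/PS0)
  → PA=0x3073E  (2 entries read)
#1 VA=0x60664D (r,user):
  lvl0: tbl 0x2B, slot 3 ⇒ 0x33007 (P1/RW1/US1/PS0)
  lvl1: tbl 0x33, slot 6 ⇒ 0x35007 (P1/RW1/US1/PS0)
  → PA=0x3564D  (2 entries read)
#2 VA=0x2400FED (w,kernel):
  lvl0: tbl 0x2B, slot 18 ⇒ 0x6E006 (P0/RW1/US1/PS0)
  ⇒ fault: PAGE_NOT_PRESENT  — 1 lookups
#3 VA=0x2C00367 (w,user):
  lvl0: tbl 0x2B, slot 22 ⇒ 0x36007 (P1/RW1/US1/PS0)
  lvl1: tbl 0x36, slot 0 ⇒ 0x37007 (P1/RW1/US1/PS0)
  → PA=0x37367  (2 entries read)
#4 VA=0x3E0AEA2 (w,kernel):
  lvl0: tbl 0x2B, slot 31 ⇒ 0x3A007 (P1/RW1/US1/PS0)
  lvl1: tbl 0x3A, slot 10 ⇒ 0x3C005 (P1/RW0/US1/PS0)
  ⇒ fault: PROTECTION_VIOLATION  — 2 lookups
#5 VA=0x2602D66 (w,kernel):
  lvl0: tbl 0x2B, slot 19 ⇒ 0x3F007 (P1/RW1/US1/PS0)
  lvl1: tbl 0x3F, slot 2 ⇒ 0x43007 (P1/RW1/US1/PS0)
  → PA=0x43D66  (2 entries read)

Access #2 PA: FAULT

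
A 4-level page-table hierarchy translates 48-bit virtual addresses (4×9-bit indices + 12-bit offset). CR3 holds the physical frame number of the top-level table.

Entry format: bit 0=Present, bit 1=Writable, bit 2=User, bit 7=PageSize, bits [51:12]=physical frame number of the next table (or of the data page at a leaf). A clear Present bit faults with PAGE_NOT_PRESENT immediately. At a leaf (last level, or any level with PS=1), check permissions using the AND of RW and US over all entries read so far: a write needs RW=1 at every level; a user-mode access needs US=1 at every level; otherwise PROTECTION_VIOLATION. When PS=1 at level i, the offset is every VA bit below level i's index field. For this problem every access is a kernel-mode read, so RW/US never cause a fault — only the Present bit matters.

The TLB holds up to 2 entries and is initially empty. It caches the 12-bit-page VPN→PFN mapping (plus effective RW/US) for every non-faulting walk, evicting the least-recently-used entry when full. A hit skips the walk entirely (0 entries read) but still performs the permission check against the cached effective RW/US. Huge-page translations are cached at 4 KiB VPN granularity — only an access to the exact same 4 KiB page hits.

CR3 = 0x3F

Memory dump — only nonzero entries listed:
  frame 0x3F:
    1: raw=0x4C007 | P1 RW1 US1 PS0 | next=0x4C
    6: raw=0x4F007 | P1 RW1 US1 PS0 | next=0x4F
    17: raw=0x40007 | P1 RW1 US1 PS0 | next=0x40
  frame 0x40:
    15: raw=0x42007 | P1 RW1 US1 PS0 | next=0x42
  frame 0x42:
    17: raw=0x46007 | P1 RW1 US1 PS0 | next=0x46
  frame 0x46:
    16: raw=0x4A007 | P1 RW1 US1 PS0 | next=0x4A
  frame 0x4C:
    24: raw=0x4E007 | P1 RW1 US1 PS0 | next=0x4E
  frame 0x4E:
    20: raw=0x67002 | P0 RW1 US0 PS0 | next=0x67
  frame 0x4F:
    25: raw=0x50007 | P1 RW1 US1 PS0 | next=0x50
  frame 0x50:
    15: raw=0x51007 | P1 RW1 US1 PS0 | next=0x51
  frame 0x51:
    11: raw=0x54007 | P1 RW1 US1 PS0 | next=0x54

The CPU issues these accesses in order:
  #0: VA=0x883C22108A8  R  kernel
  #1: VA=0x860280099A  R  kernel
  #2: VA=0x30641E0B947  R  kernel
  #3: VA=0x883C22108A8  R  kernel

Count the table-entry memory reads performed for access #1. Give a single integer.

Walk each access:
#0 VA=0x883C22108A8 (r,kernel):
  L0 @0x3F[17] → 0x40007  P=1,RW=1,US=1,PS=0
  L1 @0x40[15] → 0x42007  P=1,RW=1,US=1,PS=0
  L2 @0x42[17] → 0x46007  P=1,RW=1,US=1,PS=0
  L3 @0x46[16] → 0x4A007  P=1,RW=1,US=1,PS=0
  ⇒ phys 0x4A8A8  [4 reads]
#1 VA=0x860280099A (r,kernel):
  L0 @0x3F[1] → 0x4C007  P=1,RW=1,US=1,PS=0
  L1 @0x4C[24] → 0x4E007  P=1,RW=1,US=1,PS=0
  L2 @0x4E[20] → 0x67002  P=0,RW=1,US=0,PS=0
  ✗ PAGE_NOT_PRESENT  [3 reads]
#2 VA=0x30641E0B947 (r,kernel):
  L0 @0x3F[6] → 0x4F007  P=1,RW=1,US=1,PS=0
  L1 @0x4F[25] → 0x50007  P=1,RW=1,US=1,PS=0
  L2 @0x50[15] → 0x51007  P=1,RW=1,US=1,PS=0
  L3 @0x51[11] → 0x54007  P=1,RW=1,US=1,PS=0
  ⇒ phys 0x54947  [4 reads]
#3 VA=0x883C22108A8 (r,kernel):
  TLB hit vpn=0x883C2210 → PA=0x4A8A8

Entries read for #1: 3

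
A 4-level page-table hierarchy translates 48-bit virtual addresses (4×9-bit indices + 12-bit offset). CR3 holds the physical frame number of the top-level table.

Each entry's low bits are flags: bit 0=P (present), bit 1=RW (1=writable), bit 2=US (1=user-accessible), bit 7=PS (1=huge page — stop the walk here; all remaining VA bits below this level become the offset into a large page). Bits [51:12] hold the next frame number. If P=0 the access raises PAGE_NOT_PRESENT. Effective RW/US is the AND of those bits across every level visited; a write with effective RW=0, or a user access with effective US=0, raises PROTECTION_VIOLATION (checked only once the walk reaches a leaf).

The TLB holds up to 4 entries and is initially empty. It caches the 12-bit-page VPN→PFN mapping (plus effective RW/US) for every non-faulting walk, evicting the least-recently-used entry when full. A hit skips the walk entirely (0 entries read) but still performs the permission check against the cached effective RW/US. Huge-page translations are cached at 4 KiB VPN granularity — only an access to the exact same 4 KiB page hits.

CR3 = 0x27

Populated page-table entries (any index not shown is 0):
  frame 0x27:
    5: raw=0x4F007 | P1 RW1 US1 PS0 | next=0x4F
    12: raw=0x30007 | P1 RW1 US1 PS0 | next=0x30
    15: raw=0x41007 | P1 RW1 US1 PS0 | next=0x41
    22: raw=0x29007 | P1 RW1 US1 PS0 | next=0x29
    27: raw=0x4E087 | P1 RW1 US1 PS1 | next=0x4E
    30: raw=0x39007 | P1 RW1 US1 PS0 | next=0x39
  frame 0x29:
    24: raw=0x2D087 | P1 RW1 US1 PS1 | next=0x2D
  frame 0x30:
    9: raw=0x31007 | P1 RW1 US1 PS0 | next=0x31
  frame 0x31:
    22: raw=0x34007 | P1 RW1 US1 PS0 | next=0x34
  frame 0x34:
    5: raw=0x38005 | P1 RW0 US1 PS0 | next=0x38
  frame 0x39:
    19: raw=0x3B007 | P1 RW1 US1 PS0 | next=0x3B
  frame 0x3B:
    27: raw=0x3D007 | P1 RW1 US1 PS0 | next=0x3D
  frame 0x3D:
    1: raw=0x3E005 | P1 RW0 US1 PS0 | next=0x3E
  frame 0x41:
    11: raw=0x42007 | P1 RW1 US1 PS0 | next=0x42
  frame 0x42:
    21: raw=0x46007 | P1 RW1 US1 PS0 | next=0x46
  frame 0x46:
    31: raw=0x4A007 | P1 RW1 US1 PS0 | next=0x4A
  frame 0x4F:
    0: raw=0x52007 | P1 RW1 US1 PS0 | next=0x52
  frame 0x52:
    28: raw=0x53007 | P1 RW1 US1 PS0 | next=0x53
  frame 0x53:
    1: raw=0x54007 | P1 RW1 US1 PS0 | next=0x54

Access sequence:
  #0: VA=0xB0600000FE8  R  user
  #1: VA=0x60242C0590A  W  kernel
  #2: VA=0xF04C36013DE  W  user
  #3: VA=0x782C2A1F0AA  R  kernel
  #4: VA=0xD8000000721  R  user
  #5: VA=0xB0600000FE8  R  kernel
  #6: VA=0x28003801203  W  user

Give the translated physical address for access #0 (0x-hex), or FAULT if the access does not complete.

Per-access translation:
#0 VA=0xB0600000FE8 (r,user):
  L0 @0x27[22] → 0x29007  P=1,RW=1,US=1,PS=0
  L1 @0x29[24] → 0x2D087  P=1,RW=1,US=1,PS=1
  → PA=0x2DFE8 (huge @L1)  (2 entries read)
#1 VA=0x60242C0590A (w,kernel):
  L0 @0x27[12] → 0x30007  P=1,RW=1,US=1,PS=0
  L1 @0x30[9] → 0x31007  P=1,RW=1,US=1,PS=0
  L2 @0x31[22] → 0x34007  P=1,RW=1,US=1,PS=0
  L3 @0x34[5] → 0x38005  P=1,RW=0,US=1,PS=0
  ⇒ fault: PROTECTION_VIOLATION  — 4 lookups
#2 VA=0xF04C36013DE (w,user):
  L0 @0x27[30] → 0x39007  P=1,RW=1,US=1,PS=0
  L1 @0x39[19] → 0x3B007  P=1,RW=1,US=1,PS=0
  L2 @0x3B[27] → 0x3D007  P=1,RW=1,US=1,PS=0
  L3 @0x3D[1] → 0x3E005  P=1,RW=0,US=1,PS=0
  ⇒ fault: PROTECTION_VIOLATION  — 4 lookups
#3 VA=0x782C2A1F0AA (r,kernel):
  L0 @0x27[15] → 0x41007  P=1,RW=1,US=1,PS=0
  L1 @0x41[11] → 0x42007  P=1,RW=1,US=1,PS=0
  L2 @0x42[21] → 0x46007  P=1,RW=1,US=1,PS=0
  L3 @0x46[31] → 0x4A007  P=1,RW=1,US=1,PS=0
  → PA=0x4A0AA  (4 entries read)
#4 VA=0xD8000000721 (r,user):
  L0 @0x27[27] → 0x4E087  P=1,RW=1,US=1,PS=1
  → PA=0x4E721 (huge @L0)  (1 entries read)
#5 VA=0xB0600000FE8 (r,kernel):
  TLB hit vpn=0xB0600000 → PA=0x2DFE8
#6 VA=0x28003801203 (w,user):
  L0 @0x27[5] → 0x4F007  P=1,RW=1,US=1,PS=0
  L1 @0x4F[0] → 0x52007  P=1,RW=1,US=1,PS=0
  L2 @0x52[28] → 0x53007  P=1,RW=1,US=1,PS=0
  L3 @0x53[1] → 0x54007  P=1,RW=1,US=1,PS=0
  → PA=0x54203  (4 entries read)

Access #0 PA: 0x2DFE8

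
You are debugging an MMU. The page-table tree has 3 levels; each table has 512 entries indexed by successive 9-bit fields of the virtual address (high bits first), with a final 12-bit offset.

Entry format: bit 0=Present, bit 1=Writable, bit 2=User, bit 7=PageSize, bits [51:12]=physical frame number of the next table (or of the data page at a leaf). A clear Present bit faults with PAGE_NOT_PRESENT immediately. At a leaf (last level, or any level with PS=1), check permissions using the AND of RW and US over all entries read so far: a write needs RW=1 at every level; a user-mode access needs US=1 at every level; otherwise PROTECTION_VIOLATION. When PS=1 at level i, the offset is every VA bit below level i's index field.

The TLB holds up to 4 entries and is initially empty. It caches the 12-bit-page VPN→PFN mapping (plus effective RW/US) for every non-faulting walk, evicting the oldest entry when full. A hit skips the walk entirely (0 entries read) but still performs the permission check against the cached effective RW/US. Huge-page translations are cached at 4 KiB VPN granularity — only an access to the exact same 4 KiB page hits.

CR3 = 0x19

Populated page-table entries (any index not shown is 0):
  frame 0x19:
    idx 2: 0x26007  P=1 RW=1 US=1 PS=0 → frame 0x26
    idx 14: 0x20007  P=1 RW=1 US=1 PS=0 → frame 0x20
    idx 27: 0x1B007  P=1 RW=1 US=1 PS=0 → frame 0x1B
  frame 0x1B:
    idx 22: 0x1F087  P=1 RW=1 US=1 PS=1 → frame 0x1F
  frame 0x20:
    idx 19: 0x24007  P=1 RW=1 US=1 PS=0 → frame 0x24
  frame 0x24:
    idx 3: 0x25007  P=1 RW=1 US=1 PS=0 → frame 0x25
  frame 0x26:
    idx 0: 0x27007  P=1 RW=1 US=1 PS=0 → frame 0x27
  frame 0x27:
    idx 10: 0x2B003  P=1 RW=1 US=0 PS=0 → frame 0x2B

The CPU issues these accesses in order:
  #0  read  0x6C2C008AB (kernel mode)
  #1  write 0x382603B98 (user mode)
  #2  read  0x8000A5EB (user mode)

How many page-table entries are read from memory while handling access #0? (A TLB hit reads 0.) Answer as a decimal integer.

Trace:
#0 VA=0x6C2C008AB (r,kernel):
  L0: frame=0x19 idx=27 entry=0x1B007 [P=1 RW=1 US=1 PS=0]
  L1: frame=0x1B idx=22 entry=0x1F087 [P=1 RW=1 US=1 PS=1]
  → PA=0x1F8AB (huge @L1)  (2 entries read)
#1 VA=0x382603B98 (w,user):
  L0: frame=0x19 idx=14 entry=0x20007 [P=1 RW=1 US=1 PS=0]
  L1: frame=0x20 idx=19 entry=0x24007 [P=1 RW=1 US=1 PS=0]
  L2: frame=0x24 idx=3 entry=0x25007 [P=1 RW=1 US=1 PS=0]
  → PA=0x25B98  (3 entries read)
#2 VA=0x8000A5EB (r,user):
  L0: frame=0x19 idx=2 entry=0x26007 [P=1 RW=1 US=1 PS=0]
  L1: frame=0x26 idx=0 entry=0x27007 [P=1 RW=1 US=1 PS=0]
  L2: frame=0x27 idx=10 entry=0x2B003 [P=1 RW=1 US=0 PS=0]
  ✗ PROTECTION_VIOLATION  [3 reads]

Entries read for #0: 2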